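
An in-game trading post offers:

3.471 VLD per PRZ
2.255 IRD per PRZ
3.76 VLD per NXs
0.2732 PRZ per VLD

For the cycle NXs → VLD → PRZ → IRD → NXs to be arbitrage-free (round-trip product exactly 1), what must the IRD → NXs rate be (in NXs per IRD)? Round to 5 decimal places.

0.43170

Known legs of the cycle: 3.76 × 0.2732 × 2.255 = 2.31640816
For no arbitrage the full-cycle product must be 1, so the missing rate is 1 / 2.31640816 ≈ 0.4317028.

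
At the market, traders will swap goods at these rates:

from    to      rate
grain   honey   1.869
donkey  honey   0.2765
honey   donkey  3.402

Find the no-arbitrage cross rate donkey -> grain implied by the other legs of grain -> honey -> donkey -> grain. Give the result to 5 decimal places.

Known legs of the cycle: 1.869 × 3.402 = 6.358338
For no arbitrage the full-cycle product must be 1, so the missing rate is 1 / 6.358338 ≈ 0.1572738.

0.15727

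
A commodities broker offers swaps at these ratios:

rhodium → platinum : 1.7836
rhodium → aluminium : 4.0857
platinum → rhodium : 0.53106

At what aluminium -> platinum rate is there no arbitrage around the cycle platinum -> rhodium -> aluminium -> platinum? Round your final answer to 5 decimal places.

Known legs of the cycle: 0.53106 × 4.0857 = 2.169751842
For no arbitrage the full-cycle product must be 1, so the missing rate is 1 / 2.169751842 ≈ 0.4608822.

0.46088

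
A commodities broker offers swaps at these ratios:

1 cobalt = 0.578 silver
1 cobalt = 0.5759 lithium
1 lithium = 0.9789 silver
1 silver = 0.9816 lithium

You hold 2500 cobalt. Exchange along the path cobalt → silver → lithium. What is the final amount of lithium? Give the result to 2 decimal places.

1418.41

2500 cobalt × 0.578 = 1445 silver
1445 silver × 0.9816 = 1418.412 lithium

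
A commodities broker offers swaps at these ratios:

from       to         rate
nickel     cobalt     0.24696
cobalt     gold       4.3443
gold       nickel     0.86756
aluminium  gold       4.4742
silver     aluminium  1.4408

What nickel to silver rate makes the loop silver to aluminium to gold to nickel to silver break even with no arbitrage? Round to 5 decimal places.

0.17881

Known legs of the cycle: 1.4408 × 4.4742 × 0.86756 = 5.5926625204416
For no arbitrage the full-cycle product must be 1, so the missing rate is 1 / 5.5926625204416 ≈ 0.1788057.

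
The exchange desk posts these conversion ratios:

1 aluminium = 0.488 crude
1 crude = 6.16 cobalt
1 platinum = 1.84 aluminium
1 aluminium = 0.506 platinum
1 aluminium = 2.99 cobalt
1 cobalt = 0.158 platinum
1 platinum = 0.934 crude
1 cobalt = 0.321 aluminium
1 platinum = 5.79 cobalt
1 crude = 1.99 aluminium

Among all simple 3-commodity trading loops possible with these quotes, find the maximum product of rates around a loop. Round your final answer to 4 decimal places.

crude→cobalt→aluminium→crude: 6.16 × 0.321 × 0.488 = 0.96495
platinum→crude→aluminium→platinum: 0.934 × 1.99 × 0.506 = 0.94048
platinum→cobalt→aluminium→platinum: 5.79 × 0.321 × 0.506 = 0.94045
platinum→crude→cobalt→platinum: 0.934 × 6.16 × 0.158 = 0.90904
platinum→aluminium→cobalt→platinum: 1.84 × 2.99 × 0.158 = 0.86925
Maximum is crude→cobalt→aluminium→crude at 0.9650; no arbitrage — every cycle loses value.

0.9650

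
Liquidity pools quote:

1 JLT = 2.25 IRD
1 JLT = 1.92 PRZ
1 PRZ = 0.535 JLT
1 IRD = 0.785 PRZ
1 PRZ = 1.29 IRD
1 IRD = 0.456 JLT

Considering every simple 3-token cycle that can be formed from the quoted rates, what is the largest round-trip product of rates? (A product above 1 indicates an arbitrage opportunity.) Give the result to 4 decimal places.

JLT→PRZ→IRD→JLT: 1.92 × 1.29 × 0.456 = 1.12942
JLT→IRD→PRZ→JLT: 2.25 × 0.785 × 0.535 = 0.94494
Maximum is JLT→PRZ→IRD→JLT at 1.1294; arbitrage exists.

1.1294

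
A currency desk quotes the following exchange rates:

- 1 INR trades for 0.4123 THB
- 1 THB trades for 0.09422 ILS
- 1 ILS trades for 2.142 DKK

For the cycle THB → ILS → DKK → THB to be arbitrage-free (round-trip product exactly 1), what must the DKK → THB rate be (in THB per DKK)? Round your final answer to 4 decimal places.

4.9549

Known legs of the cycle: 0.09422 × 2.142 = 0.20181924
For no arbitrage the full-cycle product must be 1, so the missing rate is 1 / 0.20181924 ≈ 4.954929.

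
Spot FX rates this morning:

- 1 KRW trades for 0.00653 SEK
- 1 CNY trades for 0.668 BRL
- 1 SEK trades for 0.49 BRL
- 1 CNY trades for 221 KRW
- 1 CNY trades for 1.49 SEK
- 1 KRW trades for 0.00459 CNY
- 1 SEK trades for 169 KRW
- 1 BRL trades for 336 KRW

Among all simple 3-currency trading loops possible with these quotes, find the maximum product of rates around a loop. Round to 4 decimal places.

1.1558

KRW→CNY→SEK→KRW: 0.00459 × 1.49 × 169 = 1.15581
KRW→SEK→BRL→KRW: 0.00653 × 0.49 × 336 = 1.07510
KRW→CNY→BRL→KRW: 0.00459 × 0.668 × 336 = 1.03022
Maximum is KRW→CNY→SEK→KRW at 1.1558; arbitrage exists.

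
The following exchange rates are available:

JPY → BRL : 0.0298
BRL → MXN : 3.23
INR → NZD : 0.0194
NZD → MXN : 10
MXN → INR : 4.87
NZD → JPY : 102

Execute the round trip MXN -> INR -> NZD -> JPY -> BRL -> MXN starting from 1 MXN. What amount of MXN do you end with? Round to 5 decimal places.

1 MXN × 4.87 = 4.87 INR
4.87 INR × 0.0194 = 0.094478 NZD
0.094478 NZD × 102 = 9.636756 JPY
9.636756 JPY × 0.0298 = 0.2871753288 BRL
0.2871753288 BRL × 3.23 = 0.927576312024 MXN

0.92758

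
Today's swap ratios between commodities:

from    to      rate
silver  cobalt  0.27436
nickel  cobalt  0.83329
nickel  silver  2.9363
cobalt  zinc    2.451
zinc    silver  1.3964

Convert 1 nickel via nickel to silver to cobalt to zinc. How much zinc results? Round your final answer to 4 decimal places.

1 nickel × 2.9363 = 2.9363 silver
2.9363 silver × 0.27436 = 0.805603268 cobalt
0.805603268 cobalt × 2.451 = 1.974533609868 zinc

1.9745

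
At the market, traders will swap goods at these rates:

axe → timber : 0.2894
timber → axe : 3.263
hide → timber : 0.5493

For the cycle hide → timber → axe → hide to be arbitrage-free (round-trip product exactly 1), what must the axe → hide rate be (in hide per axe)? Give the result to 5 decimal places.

0.55792

Known legs of the cycle: 0.5493 × 3.263 = 1.7923659
For no arbitrage the full-cycle product must be 1, so the missing rate is 1 / 1.7923659 ≈ 0.5579218.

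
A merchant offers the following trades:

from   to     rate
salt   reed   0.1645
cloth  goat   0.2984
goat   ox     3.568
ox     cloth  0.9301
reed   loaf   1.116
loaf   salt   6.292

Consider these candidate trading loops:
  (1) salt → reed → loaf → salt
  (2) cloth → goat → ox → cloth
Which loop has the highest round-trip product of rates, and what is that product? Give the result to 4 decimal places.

(1) 0.1645 × 1.116 × 6.292 = 1.15510
(2) 0.2984 × 3.568 × 0.9301 = 0.99027
Highest is cycle (1) at 1.1551 (>1, arbitrage).

1.1551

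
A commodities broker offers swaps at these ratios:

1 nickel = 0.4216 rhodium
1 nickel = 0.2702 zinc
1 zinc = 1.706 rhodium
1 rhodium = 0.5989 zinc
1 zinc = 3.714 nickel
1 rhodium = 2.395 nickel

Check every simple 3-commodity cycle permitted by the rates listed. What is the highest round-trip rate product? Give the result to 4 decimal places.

1.1040

zinc→rhodium→nickel→zinc: 1.706 × 2.395 × 0.2702 = 1.10400
zinc→nickel→rhodium→zinc: 3.714 × 0.4216 × 0.5989 = 0.93777
Maximum is zinc→rhodium→nickel→zinc at 1.1040; arbitrage exists.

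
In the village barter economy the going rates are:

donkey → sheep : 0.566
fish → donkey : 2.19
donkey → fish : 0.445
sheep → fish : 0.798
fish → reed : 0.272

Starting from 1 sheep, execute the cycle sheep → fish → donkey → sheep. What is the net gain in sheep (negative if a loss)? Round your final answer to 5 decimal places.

1 sheep × 0.798 = 0.798 fish
0.798 fish × 2.19 = 1.74762 donkey
1.74762 donkey × 0.566 = 0.98915292 sheep
Net change: 0.98915292 − 1 = -0.01084708 sheep

-0.01085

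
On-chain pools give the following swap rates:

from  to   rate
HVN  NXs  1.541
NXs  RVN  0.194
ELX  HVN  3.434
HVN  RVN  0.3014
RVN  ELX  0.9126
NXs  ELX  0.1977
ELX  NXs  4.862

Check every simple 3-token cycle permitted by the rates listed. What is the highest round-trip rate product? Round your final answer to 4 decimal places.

1.0462

NXs→ELX→HVN→NXs: 0.1977 × 3.434 × 1.541 = 1.04619
RVN→ELX→HVN→RVN: 0.9126 × 3.434 × 0.3014 = 0.94455
RVN→ELX→NXs→RVN: 0.9126 × 4.862 × 0.194 = 0.86079
Maximum is NXs→ELX→HVN→NXs at 1.0462; arbitrage exists.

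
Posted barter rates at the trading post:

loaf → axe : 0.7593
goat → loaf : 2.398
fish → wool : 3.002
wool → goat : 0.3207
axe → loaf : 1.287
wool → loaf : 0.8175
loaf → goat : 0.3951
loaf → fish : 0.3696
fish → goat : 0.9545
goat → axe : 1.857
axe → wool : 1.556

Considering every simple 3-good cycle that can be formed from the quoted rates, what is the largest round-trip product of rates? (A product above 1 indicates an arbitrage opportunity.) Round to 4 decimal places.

wool→loaf→axe→wool: 0.8175 × 0.7593 × 1.556 = 0.96585
axe→loaf→goat→axe: 1.287 × 0.3951 × 1.857 = 0.94427
wool→goat→axe→wool: 0.3207 × 1.857 × 1.556 = 0.92666
wool→loaf→fish→wool: 0.8175 × 0.3696 × 3.002 = 0.90705
fish→goat→loaf→fish: 0.9545 × 2.398 × 0.3696 = 0.84597
Maximum is wool→loaf→axe→wool at 0.9659; no arbitrage — every cycle loses value.

0.9659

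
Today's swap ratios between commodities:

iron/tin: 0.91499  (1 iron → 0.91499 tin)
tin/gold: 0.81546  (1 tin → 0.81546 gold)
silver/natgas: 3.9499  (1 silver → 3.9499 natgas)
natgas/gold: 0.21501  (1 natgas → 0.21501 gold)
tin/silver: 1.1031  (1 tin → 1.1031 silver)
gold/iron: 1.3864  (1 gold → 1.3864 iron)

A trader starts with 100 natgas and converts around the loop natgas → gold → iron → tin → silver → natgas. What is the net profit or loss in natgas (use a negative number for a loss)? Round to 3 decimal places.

18.841

100 natgas × 0.21501 = 21.501 gold
21.501 gold × 1.3864 = 29.8089864 iron
29.8089864 iron × 0.91499 = 27.274924466136 tin
27.274924466136 tin × 1.1031 = 30.0869691785946216 silver
30.0869691785946216 silver × 3.9499 = 118.84051955853089585784 natgas
Net change: 118.84051955853089585784 − 100 = 18.84051955853089585784 natgas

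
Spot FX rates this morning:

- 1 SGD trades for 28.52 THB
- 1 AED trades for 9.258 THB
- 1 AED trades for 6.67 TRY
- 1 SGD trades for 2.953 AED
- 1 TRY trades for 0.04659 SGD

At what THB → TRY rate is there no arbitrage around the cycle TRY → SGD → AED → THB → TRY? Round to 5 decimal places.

Known legs of the cycle: 0.04659 × 2.953 × 9.258 = 1.27371813966
For no arbitrage the full-cycle product must be 1, so the missing rate is 1 / 1.27371813966 ≈ 0.7851031.

0.78510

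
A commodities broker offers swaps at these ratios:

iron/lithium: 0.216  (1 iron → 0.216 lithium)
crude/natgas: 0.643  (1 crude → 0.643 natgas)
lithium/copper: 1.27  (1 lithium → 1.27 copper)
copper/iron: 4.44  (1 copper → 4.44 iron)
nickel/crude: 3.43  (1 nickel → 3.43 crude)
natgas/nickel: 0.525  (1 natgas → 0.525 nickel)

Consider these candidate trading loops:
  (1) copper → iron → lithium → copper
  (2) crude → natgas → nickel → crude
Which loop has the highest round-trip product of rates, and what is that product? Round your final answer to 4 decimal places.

1.2180

(1) 4.44 × 0.216 × 1.27 = 1.21798
(2) 0.643 × 0.525 × 3.43 = 1.15788
Highest is cycle (1) at 1.2180 (>1, arbitrage).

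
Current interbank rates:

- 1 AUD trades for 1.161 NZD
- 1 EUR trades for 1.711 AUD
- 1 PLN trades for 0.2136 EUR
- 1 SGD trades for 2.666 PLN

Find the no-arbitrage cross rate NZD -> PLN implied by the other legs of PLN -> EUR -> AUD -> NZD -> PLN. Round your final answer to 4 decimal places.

2.3568

Known legs of the cycle: 0.2136 × 1.711 × 1.161 = 0.4243102056
For no arbitrage the full-cycle product must be 1, so the missing rate is 1 / 0.4243102056 ≈ 2.356766.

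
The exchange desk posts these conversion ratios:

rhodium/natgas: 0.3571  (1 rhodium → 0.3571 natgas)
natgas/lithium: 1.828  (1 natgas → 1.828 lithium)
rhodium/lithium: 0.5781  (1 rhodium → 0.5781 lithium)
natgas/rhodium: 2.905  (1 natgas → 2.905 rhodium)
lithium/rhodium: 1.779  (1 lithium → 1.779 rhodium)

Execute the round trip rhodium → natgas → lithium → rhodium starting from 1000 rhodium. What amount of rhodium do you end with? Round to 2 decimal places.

1161.29

1000 rhodium × 0.3571 = 357.1 natgas
357.1 natgas × 1.828 = 652.7788 lithium
652.7788 lithium × 1.779 = 1161.2934852 rhodium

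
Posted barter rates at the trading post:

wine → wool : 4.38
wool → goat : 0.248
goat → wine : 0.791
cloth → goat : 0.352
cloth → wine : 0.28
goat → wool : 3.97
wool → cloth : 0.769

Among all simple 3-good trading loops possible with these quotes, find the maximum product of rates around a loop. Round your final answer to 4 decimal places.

1.0746

goat→wool→cloth→goat: 3.97 × 0.769 × 0.352 = 1.07463
wool→cloth→wine→wool: 0.769 × 0.28 × 4.38 = 0.94310
goat→wine→wool→goat: 0.791 × 4.38 × 0.248 = 0.85922
Maximum is goat→wool→cloth→goat at 1.0746; arbitrage exists.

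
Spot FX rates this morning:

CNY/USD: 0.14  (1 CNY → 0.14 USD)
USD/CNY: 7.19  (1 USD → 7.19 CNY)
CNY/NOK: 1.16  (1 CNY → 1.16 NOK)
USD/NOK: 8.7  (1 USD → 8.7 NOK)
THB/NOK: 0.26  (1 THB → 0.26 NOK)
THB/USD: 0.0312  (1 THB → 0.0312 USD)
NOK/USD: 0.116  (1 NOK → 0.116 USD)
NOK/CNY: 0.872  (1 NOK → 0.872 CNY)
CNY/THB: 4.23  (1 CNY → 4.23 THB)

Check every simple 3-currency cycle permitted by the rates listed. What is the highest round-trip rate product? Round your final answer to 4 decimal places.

CNY→USD→NOK→CNY: 0.14 × 8.7 × 0.872 = 1.06210
CNY→NOK→USD→CNY: 1.16 × 0.116 × 7.19 = 0.96749
THB→NOK→CNY→THB: 0.26 × 0.872 × 4.23 = 0.95903
THB→USD→CNY→THB: 0.0312 × 7.19 × 4.23 = 0.94891
Maximum is CNY→USD→NOK→CNY at 1.0621; arbitrage exists.

1.0621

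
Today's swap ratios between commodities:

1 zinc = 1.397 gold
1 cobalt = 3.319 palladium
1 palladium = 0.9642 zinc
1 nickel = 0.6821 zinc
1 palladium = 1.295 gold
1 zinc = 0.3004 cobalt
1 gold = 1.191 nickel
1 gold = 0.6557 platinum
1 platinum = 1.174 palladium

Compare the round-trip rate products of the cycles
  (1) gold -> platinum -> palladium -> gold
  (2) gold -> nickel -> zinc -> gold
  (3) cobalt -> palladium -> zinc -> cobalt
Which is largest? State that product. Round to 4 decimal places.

1.1349

(1) 0.6557 × 1.174 × 1.295 = 0.99688
(2) 1.191 × 0.6821 × 1.397 = 1.13490
(3) 3.319 × 0.9642 × 0.3004 = 0.96133
Highest is cycle (2) at 1.1349 (>1, arbitrage).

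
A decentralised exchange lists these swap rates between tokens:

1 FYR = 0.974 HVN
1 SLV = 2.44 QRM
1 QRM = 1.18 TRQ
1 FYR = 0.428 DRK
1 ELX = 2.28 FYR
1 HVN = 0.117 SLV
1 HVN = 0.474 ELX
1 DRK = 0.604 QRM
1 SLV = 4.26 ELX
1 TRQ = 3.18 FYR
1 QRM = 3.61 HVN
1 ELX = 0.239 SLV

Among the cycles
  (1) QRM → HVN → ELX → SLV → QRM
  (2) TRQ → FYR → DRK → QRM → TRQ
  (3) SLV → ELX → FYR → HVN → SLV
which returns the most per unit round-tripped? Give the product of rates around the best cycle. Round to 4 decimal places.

(1) 3.61 × 0.474 × 0.239 × 2.44 = 0.99787
(2) 3.18 × 0.428 × 0.604 × 1.18 = 0.97004
(3) 4.26 × 2.28 × 0.974 × 0.117 = 1.10685
Highest is cycle (3) at 1.1069 (>1, arbitrage).

1.1069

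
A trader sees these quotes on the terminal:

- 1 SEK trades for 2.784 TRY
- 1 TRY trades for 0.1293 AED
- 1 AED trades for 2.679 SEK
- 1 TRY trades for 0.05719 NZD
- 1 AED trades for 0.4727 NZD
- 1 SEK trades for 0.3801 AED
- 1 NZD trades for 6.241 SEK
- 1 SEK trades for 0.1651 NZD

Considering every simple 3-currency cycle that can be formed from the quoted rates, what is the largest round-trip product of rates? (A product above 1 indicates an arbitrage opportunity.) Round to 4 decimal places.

AED→NZD→SEK→AED: 0.4727 × 6.241 × 0.3801 = 1.12134
TRY→NZD→SEK→TRY: 0.05719 × 6.241 × 2.784 = 0.99367
TRY→AED→SEK→TRY: 0.1293 × 2.679 × 2.784 = 0.96436
Maximum is AED→NZD→SEK→AED at 1.1213; arbitrage exists.

1.1213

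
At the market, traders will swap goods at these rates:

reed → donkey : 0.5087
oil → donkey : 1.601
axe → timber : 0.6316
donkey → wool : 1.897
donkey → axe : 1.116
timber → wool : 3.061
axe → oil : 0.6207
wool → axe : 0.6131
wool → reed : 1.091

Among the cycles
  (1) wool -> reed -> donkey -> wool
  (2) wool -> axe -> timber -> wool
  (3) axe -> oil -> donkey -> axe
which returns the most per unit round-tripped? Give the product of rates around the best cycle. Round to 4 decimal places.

(1) 1.091 × 0.5087 × 1.897 = 1.05282
(2) 0.6131 × 0.6316 × 3.061 = 1.18532
(3) 0.6207 × 1.601 × 1.116 = 1.10901
Highest is cycle (2) at 1.1853 (>1, arbitrage).

1.1853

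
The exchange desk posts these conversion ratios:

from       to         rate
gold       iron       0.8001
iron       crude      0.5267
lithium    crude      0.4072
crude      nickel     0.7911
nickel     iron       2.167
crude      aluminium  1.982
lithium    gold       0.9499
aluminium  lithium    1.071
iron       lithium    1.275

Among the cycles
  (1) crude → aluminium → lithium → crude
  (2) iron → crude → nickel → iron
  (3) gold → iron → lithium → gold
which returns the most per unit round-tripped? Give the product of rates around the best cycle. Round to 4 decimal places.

(1) 1.982 × 1.071 × 0.4072 = 0.86437
(2) 0.5267 × 0.7911 × 2.167 = 0.90293
(3) 0.8001 × 1.275 × 0.9499 = 0.96902
Highest is cycle (3) at 0.9690 (≤1, no arbitrage).

0.9690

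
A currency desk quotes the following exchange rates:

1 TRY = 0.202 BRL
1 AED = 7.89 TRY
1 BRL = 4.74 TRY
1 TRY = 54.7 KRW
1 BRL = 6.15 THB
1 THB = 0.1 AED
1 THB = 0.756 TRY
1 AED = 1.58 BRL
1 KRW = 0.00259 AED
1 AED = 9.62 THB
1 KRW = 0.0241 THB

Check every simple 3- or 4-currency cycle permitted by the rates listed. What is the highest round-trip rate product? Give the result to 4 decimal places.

1.1178

KRW→AED→TRY→KRW: 0.00259 × 7.89 × 54.7 = 1.11780
KRW→AED→BRL→TRY→KRW: 0.00259 × 1.58 × 4.74 × 54.7 = 1.06102
KRW→THB→AED→TRY→KRW: 0.0241 × 0.1 × 7.89 × 54.7 = 1.04012
KRW→AED→THB→TRY→KRW: 0.00259 × 9.62 × 0.756 × 54.7 = 1.03035
KRW→THB→TRY→KRW: 0.0241 × 0.756 × 54.7 = 0.99661
THB→AED→TRY→BRL→THB: 0.1 × 7.89 × 0.202 × 6.15 = 0.98017
THB→AED→BRL→THB: 0.1 × 1.58 × 6.15 = 0.97170
THB→TRY→BRL→THB: 0.756 × 0.202 × 6.15 = 0.93918
Maximum is KRW→AED→TRY→KRW at 1.1178; arbitrage exists.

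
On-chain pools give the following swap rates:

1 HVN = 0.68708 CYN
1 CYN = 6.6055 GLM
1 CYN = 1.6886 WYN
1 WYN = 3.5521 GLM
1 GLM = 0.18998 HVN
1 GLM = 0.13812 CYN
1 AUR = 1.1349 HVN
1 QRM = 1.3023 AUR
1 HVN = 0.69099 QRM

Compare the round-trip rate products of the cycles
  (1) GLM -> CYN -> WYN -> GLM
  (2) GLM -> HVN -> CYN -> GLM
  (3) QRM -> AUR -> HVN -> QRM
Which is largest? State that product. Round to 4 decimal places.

(1) 0.13812 × 1.6886 × 3.5521 = 0.82845
(2) 0.18998 × 0.68708 × 6.6055 = 0.86223
(3) 1.3023 × 1.1349 × 0.69099 = 1.02127
Highest is cycle (3) at 1.0213 (>1, arbitrage).

1.0213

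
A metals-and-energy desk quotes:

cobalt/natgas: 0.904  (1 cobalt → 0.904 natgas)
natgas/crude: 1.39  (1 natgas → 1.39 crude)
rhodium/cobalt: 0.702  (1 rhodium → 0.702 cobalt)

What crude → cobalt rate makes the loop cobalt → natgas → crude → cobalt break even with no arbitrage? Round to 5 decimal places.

0.79582

Known legs of the cycle: 0.904 × 1.39 = 1.25656
For no arbitrage the full-cycle product must be 1, so the missing rate is 1 / 1.25656 ≈ 0.7958235.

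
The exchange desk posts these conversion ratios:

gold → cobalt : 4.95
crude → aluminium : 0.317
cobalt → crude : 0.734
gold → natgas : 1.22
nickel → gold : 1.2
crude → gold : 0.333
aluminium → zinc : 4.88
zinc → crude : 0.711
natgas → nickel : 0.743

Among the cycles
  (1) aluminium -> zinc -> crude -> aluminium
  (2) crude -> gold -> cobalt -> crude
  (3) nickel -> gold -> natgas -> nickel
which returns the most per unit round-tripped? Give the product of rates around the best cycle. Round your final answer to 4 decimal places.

(1) 4.88 × 0.711 × 0.317 = 1.09989
(2) 0.333 × 4.95 × 0.734 = 1.20989
(3) 1.2 × 1.22 × 0.743 = 1.08775
Highest is cycle (2) at 1.2099 (>1, arbitrage).

1.2099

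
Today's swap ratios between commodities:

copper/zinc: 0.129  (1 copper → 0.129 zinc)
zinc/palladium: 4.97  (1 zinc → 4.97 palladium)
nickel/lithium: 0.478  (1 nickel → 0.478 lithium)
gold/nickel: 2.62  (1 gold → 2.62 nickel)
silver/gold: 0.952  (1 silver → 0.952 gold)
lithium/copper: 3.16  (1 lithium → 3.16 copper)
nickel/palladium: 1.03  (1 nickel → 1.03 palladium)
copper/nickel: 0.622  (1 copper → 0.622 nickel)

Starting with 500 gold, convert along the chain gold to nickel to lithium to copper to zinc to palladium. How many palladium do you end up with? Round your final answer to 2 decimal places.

1268.62

500 gold × 2.62 = 1310 nickel
1310 nickel × 0.478 = 626.18 lithium
626.18 lithium × 3.16 = 1978.7288 copper
1978.7288 copper × 0.129 = 255.2560152 zinc
255.2560152 zinc × 4.97 = 1268.622395544 palladium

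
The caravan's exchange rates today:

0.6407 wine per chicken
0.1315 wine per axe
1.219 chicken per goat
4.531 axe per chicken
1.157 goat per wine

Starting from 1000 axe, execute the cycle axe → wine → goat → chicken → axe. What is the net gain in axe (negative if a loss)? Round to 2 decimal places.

1000 axe × 0.1315 = 131.5 wine
131.5 wine × 1.157 = 152.1455 goat
152.1455 goat × 1.219 = 185.4653645 chicken
185.4653645 chicken × 4.531 = 840.3435665495 axe
Net change: 840.3435665495 − 1000 = -159.6564334505 axe

-159.66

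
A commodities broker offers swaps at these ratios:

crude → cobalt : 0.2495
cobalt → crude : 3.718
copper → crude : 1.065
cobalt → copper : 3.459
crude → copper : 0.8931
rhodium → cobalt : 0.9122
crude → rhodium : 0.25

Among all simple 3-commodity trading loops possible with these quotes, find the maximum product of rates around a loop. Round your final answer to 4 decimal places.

0.9191

copper→crude→cobalt→copper: 1.065 × 0.2495 × 3.459 = 0.91912
cobalt→crude→rhodium→cobalt: 3.718 × 0.25 × 0.9122 = 0.84789
Maximum is copper→crude→cobalt→copper at 0.9191; no arbitrage — every cycle loses value.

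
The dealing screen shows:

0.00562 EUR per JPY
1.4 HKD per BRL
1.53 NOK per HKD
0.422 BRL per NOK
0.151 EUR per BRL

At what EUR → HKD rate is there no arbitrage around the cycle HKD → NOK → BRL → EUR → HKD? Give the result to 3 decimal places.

10.257

Known legs of the cycle: 1.53 × 0.422 × 0.151 = 0.09749466
For no arbitrage the full-cycle product must be 1, so the missing rate is 1 / 0.09749466 ≈ 10.25697.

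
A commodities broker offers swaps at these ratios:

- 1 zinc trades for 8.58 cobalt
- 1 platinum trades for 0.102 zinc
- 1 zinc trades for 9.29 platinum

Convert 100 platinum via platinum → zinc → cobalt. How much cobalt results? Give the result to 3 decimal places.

100 platinum × 0.102 = 10.2 zinc
10.2 zinc × 8.58 = 87.516 cobalt

87.516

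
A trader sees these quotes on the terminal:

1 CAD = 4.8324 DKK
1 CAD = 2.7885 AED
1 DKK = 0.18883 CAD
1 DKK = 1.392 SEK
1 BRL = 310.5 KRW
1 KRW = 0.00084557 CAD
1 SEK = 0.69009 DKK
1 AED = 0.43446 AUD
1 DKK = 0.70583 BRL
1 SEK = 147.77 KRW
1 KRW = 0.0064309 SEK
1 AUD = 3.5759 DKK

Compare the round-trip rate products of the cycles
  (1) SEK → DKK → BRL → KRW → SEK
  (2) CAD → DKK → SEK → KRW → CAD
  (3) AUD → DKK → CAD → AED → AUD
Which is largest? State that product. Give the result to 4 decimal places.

(1) 0.69009 × 0.70583 × 310.5 × 0.0064309 = 0.97261
(2) 4.8324 × 1.392 × 147.77 × 0.00084557 = 0.84050
(3) 3.5759 × 0.18883 × 2.7885 × 0.43446 = 0.81804
Highest is cycle (1) at 0.9726 (≤1, no arbitrage).

0.9726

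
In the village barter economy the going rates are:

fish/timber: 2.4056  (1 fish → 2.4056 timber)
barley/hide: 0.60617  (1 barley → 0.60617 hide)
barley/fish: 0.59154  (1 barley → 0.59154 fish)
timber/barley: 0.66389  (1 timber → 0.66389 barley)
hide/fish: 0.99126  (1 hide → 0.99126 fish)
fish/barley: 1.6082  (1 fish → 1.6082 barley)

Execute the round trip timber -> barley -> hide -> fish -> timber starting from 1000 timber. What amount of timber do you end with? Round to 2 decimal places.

959.63

1000 timber × 0.66389 = 663.89 barley
663.89 barley × 0.60617 = 402.4302013 hide
402.4302013 hide × 0.99126 = 398.912961340638 fish
398.912961340638 fish × 2.4056 = 959.6250198010387728 timber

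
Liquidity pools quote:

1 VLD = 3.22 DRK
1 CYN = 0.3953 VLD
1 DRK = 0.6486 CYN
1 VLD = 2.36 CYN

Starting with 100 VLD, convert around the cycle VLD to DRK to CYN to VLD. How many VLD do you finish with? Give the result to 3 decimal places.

82.558

100 VLD × 3.22 = 322 DRK
322 DRK × 0.6486 = 208.8492 CYN
208.8492 CYN × 0.3953 = 82.55808876 VLD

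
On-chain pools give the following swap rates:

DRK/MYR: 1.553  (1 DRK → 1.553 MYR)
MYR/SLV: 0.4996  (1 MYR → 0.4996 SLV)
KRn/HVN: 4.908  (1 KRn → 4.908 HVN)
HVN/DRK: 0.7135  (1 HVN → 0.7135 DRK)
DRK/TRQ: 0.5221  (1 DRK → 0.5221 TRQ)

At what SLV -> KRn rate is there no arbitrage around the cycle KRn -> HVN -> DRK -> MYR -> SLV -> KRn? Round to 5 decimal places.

0.36805

Known legs of the cycle: 4.908 × 0.7135 × 1.553 × 0.4996 = 2.7170173828104
For no arbitrage the full-cycle product must be 1, so the missing rate is 1 / 2.7170173828104 ≈ 0.3680506.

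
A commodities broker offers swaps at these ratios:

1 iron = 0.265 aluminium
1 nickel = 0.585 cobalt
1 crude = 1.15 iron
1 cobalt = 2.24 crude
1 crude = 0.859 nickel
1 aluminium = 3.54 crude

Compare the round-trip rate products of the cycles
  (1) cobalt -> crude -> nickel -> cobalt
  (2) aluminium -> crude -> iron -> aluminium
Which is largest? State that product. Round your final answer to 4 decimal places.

(1) 2.24 × 0.859 × 0.585 = 1.12563
(2) 3.54 × 1.15 × 0.265 = 1.07882
Highest is cycle (1) at 1.1256 (>1, arbitrage).

1.1256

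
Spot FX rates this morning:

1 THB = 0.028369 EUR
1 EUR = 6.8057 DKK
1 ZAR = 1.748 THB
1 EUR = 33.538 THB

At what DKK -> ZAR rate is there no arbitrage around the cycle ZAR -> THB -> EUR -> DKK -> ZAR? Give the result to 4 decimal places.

2.9631

Known legs of the cycle: 1.748 × 0.028369 × 6.8057 = 0.3374879389684
For no arbitrage the full-cycle product must be 1, so the missing rate is 1 / 0.3374879389684 ≈ 2.963069.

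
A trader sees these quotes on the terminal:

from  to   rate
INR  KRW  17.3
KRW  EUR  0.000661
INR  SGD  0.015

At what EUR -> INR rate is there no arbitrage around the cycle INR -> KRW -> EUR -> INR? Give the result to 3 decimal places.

Known legs of the cycle: 17.3 × 0.000661 = 0.0114353
For no arbitrage the full-cycle product must be 1, so the missing rate is 1 / 0.0114353 ≈ 87.44851.

87.449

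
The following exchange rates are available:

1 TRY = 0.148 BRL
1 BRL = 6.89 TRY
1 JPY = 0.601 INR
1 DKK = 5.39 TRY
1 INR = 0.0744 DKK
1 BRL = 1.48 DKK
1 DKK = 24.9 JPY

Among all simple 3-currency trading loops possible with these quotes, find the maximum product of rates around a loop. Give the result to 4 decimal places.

TRY→BRL→DKK→TRY: 0.148 × 1.48 × 5.39 = 1.18063
JPY→INR→DKK→JPY: 0.601 × 0.0744 × 24.9 = 1.11339
Maximum is TRY→BRL→DKK→TRY at 1.1806; arbitrage exists.

1.1806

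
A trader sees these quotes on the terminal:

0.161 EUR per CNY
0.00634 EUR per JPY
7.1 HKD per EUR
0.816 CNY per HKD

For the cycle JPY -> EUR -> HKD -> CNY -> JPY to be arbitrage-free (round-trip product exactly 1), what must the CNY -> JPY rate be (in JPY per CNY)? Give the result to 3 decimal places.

Known legs of the cycle: 0.00634 × 7.1 × 0.816 = 0.036731424
For no arbitrage the full-cycle product must be 1, so the missing rate is 1 / 0.036731424 ≈ 27.22465.

27.225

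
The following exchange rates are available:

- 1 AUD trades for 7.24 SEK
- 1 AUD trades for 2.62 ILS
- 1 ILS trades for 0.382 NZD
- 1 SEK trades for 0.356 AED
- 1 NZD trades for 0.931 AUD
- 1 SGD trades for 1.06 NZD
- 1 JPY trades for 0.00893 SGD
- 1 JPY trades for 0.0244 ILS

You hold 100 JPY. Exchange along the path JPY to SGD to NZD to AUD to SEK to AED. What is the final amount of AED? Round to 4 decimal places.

2.2714

100 JPY × 0.00893 = 0.893 SGD
0.893 SGD × 1.06 = 0.94658 NZD
0.94658 NZD × 0.931 = 0.88126598 AUD
0.88126598 AUD × 7.24 = 6.3803656952 SEK
6.3803656952 SEK × 0.356 = 2.2714101874912 AED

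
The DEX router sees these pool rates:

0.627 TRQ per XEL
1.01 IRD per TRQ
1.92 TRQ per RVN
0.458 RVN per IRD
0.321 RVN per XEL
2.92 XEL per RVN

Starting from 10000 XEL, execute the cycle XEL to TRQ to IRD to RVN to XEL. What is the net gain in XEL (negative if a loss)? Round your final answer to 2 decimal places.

-1530.90

10000 XEL × 0.627 = 6270 TRQ
6270 TRQ × 1.01 = 6332.7 IRD
6332.7 IRD × 0.458 = 2900.3766 RVN
2900.3766 RVN × 2.92 = 8469.099672 XEL
Net change: 8469.099672 − 10000 = -1530.900328 XEL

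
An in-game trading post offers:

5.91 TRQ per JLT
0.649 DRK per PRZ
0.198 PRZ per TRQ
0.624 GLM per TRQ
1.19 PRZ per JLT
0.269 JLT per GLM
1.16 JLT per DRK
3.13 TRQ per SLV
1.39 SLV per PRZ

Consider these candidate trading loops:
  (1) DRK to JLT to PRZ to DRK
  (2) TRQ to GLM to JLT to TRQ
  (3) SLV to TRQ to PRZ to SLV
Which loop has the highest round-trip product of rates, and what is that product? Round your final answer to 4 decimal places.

(1) 1.16 × 1.19 × 0.649 = 0.89588
(2) 0.624 × 0.269 × 5.91 = 0.99203
(3) 3.13 × 0.198 × 1.39 = 0.86144
Highest is cycle (2) at 0.9920 (≤1, no arbitrage).

0.9920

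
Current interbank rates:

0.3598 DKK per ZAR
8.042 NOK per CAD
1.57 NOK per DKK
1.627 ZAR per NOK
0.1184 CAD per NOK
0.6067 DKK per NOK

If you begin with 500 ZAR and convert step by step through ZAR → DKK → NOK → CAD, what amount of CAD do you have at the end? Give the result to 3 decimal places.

33.441

500 ZAR × 0.3598 = 179.9 DKK
179.9 DKK × 1.57 = 282.443 NOK
282.443 NOK × 0.1184 = 33.4412512 CAD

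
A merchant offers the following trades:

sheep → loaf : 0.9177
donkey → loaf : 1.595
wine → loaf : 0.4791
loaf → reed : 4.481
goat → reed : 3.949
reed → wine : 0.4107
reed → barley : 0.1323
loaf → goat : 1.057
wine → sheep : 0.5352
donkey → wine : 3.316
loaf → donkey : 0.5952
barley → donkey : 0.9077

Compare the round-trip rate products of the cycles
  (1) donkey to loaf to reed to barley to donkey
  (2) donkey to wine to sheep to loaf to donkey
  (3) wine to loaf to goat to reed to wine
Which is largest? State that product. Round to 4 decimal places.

(1) 1.595 × 4.481 × 0.1323 × 0.9077 = 0.85830
(2) 3.316 × 0.5352 × 0.9177 × 0.5952 = 0.96938
(3) 0.4791 × 1.057 × 3.949 × 0.4107 = 0.82132
Highest is cycle (2) at 0.9694 (≤1, no arbitrage).

0.9694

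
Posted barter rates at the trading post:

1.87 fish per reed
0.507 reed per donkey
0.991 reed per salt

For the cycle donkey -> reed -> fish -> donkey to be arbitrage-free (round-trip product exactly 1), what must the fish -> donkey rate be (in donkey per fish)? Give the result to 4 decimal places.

Known legs of the cycle: 0.507 × 1.87 = 0.94809
For no arbitrage the full-cycle product must be 1, so the missing rate is 1 / 0.94809 ≈ 1.054752.

1.0548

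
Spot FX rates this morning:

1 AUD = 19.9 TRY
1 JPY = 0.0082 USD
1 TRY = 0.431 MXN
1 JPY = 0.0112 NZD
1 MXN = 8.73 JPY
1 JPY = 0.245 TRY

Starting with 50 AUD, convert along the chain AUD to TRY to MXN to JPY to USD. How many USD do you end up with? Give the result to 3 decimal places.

30.699

50 AUD × 19.9 = 995 TRY
995 TRY × 0.431 = 428.845 MXN
428.845 MXN × 8.73 = 3743.81685 JPY
3743.81685 JPY × 0.0082 = 30.69929817 USD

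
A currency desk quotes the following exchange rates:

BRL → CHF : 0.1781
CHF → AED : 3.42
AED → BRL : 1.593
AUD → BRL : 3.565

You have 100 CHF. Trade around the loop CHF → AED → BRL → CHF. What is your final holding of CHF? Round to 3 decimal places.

100 CHF × 3.42 = 342 AED
342 AED × 1.593 = 544.806 BRL
544.806 BRL × 0.1781 = 97.0299486 CHF

97.030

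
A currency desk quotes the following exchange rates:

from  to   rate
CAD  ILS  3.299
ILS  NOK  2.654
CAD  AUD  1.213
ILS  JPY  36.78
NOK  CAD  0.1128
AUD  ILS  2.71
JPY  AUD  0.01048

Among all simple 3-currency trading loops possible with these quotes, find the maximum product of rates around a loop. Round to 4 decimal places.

1.0446

AUD→ILS→JPY→AUD: 2.71 × 36.78 × 0.01048 = 1.04458
ILS→NOK→CAD→ILS: 2.654 × 0.1128 × 3.299 = 0.98763
Maximum is AUD→ILS→JPY→AUD at 1.0446; arbitrage exists.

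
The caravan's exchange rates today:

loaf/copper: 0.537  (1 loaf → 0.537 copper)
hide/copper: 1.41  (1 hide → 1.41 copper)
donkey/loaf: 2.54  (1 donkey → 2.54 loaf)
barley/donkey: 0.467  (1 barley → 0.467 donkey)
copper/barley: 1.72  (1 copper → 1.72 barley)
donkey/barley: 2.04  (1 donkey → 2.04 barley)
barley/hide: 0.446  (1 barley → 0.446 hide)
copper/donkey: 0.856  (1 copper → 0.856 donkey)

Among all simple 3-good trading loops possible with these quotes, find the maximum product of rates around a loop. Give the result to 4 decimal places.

loaf→copper→donkey→loaf: 0.537 × 0.856 × 2.54 = 1.16757
barley→hide→copper→barley: 0.446 × 1.41 × 1.72 = 1.08164
Maximum is loaf→copper→donkey→loaf at 1.1676; arbitrage exists.

1.1676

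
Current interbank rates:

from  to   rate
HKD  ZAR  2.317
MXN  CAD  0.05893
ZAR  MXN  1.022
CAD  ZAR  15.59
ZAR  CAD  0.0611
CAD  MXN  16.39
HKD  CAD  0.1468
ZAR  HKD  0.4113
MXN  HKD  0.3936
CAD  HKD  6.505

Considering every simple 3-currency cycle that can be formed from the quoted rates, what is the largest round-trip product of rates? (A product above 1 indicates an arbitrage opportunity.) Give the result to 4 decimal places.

HKD→CAD→MXN→HKD: 0.1468 × 16.39 × 0.3936 = 0.94702
HKD→CAD→ZAR→HKD: 0.1468 × 15.59 × 0.4113 = 0.94131
MXN→CAD→ZAR→MXN: 0.05893 × 15.59 × 1.022 = 0.93893
HKD→ZAR→MXN→HKD: 2.317 × 1.022 × 0.3936 = 0.93203
HKD→ZAR→CAD→HKD: 2.317 × 0.0611 × 6.505 = 0.92090
Maximum is HKD→CAD→MXN→HKD at 0.9470; no arbitrage — every cycle loses value.

0.9470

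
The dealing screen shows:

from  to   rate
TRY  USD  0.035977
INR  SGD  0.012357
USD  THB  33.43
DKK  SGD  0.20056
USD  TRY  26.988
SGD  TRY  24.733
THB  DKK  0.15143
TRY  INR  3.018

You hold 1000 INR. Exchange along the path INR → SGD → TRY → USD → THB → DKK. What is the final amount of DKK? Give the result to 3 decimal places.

1000 INR × 0.012357 = 12.357 SGD
12.357 SGD × 24.733 = 305.625681 TRY
305.625681 TRY × 0.035977 = 10.995495125337 USD
10.995495125337 USD × 33.43 = 367.57940204001591 THB
367.57940204001591 THB × 0.15143 = 55.6625488509196092513 DKK

55.663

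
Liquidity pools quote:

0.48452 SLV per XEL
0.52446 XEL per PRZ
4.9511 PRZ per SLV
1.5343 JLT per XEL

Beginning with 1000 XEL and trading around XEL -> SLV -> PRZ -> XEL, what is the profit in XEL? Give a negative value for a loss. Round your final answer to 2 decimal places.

1000 XEL × 0.48452 = 484.52 SLV
484.52 SLV × 4.9511 = 2398.906972 PRZ
2398.906972 PRZ × 0.52446 = 1258.13075053512 XEL
Net change: 1258.13075053512 − 1000 = 258.13075053512 XEL

258.13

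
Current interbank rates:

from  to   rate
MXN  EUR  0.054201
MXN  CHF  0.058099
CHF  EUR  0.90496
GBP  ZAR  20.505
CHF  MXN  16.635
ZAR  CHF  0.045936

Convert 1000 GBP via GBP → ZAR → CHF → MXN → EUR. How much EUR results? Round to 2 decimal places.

849.26

1000 GBP × 20.505 = 20505 ZAR
20505 ZAR × 0.045936 = 941.91768 CHF
941.91768 CHF × 16.635 = 15668.8006068 MXN
15668.8006068 MXN × 0.054201 = 849.2646616891668 EUR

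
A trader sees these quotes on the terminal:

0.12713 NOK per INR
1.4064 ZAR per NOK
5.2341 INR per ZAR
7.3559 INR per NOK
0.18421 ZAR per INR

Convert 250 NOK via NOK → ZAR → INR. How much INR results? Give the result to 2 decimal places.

1840.31

250 NOK × 1.4064 = 351.6 ZAR
351.6 ZAR × 5.2341 = 1840.30956 INR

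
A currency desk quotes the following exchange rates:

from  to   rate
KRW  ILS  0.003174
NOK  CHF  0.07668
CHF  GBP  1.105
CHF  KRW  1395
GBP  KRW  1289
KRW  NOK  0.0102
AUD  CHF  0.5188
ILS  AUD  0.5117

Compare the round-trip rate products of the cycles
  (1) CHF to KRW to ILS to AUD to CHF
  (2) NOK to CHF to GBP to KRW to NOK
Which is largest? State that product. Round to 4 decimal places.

(1) 1395 × 0.003174 × 0.5117 × 0.5188 = 1.17543
(2) 0.07668 × 1.105 × 1289 × 0.0102 = 1.11403
Highest is cycle (1) at 1.1754 (>1, arbitrage).

1.1754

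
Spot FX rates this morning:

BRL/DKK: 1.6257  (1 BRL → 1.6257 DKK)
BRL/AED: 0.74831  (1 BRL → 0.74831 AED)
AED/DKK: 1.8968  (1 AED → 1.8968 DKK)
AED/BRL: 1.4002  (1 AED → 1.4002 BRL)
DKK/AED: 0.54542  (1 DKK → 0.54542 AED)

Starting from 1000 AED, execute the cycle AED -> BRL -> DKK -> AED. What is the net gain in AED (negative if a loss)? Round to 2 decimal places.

1000 AED × 1.4002 = 1400.2 BRL
1400.2 BRL × 1.6257 = 2276.30514 DKK
2276.30514 DKK × 0.54542 = 1241.5423494588 AED
Net change: 1241.5423494588 − 1000 = 241.5423494588 AED

241.54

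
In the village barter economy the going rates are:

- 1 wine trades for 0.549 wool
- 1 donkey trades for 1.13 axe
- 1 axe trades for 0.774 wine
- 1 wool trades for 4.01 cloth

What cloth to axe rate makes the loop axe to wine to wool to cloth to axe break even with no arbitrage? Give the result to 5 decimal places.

Known legs of the cycle: 0.774 × 0.549 × 4.01 = 1.70395326
For no arbitrage the full-cycle product must be 1, so the missing rate is 1 / 1.70395326 ≈ 0.5868706.

0.58687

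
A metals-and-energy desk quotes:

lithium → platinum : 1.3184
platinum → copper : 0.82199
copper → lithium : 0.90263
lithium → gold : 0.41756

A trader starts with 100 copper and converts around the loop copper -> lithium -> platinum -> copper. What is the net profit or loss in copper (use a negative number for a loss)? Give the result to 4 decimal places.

100 copper × 0.90263 = 90.263 lithium
90.263 lithium × 1.3184 = 119.0027392 platinum
119.0027392 platinum × 0.82199 = 97.819061595008 copper
Net change: 97.819061595008 − 100 = -2.180938404992 copper

-2.1809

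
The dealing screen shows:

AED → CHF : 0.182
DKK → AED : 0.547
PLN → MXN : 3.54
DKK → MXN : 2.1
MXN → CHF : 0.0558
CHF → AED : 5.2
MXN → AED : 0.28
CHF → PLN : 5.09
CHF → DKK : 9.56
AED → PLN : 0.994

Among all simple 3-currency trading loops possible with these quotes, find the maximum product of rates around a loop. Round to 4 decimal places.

1.1202

CHF→DKK→MXN→CHF: 9.56 × 2.1 × 0.0558 = 1.12024
CHF→PLN→MXN→CHF: 5.09 × 3.54 × 0.0558 = 1.00544
AED→PLN→MXN→AED: 0.994 × 3.54 × 0.28 = 0.98525
AED→CHF→DKK→AED: 0.182 × 9.56 × 0.547 = 0.95174
Maximum is CHF→DKK→MXN→CHF at 1.1202; arbitrage exists.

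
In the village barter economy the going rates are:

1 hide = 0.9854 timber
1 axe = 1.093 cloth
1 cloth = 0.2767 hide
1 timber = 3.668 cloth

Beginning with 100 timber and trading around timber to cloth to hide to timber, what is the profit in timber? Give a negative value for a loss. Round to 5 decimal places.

0.01175

100 timber × 3.668 = 366.8 cloth
366.8 cloth × 0.2767 = 101.49356 hide
101.49356 hide × 0.9854 = 100.011754024 timber
Net change: 100.011754024 − 100 = 0.011754024 timber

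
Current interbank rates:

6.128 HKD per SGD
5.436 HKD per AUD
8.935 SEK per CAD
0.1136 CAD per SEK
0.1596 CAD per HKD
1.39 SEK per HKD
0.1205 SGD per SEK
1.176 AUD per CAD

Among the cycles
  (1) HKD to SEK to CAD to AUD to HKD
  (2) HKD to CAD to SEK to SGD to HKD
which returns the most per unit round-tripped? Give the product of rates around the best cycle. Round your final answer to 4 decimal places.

(1) 1.39 × 0.1136 × 1.176 × 5.436 = 1.00944
(2) 0.1596 × 8.935 × 0.1205 × 6.128 = 1.05301
Highest is cycle (2) at 1.0530 (>1, arbitrage).

1.0530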